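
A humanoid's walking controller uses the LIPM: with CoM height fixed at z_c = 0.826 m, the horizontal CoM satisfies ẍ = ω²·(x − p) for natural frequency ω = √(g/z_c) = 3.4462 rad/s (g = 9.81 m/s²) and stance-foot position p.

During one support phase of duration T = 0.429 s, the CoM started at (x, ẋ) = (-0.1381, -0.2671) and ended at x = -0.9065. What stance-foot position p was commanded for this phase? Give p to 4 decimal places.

ωT = 3.4462·0.429 = 1.478420; cosh(ωT) = 2.307004, sinh(ωT) = 2.079006
x(T) = p + (x₀−p)·cosh(ωT) + (ẋ₀/ω)·sinh(ωT) ⇒ p·(1 − cosh) = x(T) − x₀·cosh − (ẋ₀/ω)·sinh
numerator   = -0.9065 − (-0.1381)·2.307004 − (-0.2671/3.4462)·2.079006 = -0.426768
denominator = 1 − 2.307004 = -1.307004
p = -0.426768 / -1.307004 = 0.3265

p = 0.3265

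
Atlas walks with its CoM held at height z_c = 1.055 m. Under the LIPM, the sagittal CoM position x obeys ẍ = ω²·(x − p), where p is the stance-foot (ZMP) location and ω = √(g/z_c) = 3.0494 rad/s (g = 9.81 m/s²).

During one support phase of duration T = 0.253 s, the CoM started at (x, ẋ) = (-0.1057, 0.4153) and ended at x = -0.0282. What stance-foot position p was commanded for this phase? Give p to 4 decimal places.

ωT = 3.0494·0.253 = 0.771498; cosh(ωT) = 1.312662, sinh(ωT) = 0.850342
x(T) = p + (x₀−p)·cosh(ωT) + (ẋ₀/ω)·sinh(ωT) ⇒ p·(1 − cosh) = x(T) − x₀·cosh − (ẋ₀/ω)·sinh
numerator   = -0.0282 − (-0.1057)·1.312662 − (0.4153/3.0494)·0.850342 = -0.005260
denominator = 1 − 1.312662 = -0.312662
p = -0.005260 / -0.312662 = 0.0168

p = 0.0168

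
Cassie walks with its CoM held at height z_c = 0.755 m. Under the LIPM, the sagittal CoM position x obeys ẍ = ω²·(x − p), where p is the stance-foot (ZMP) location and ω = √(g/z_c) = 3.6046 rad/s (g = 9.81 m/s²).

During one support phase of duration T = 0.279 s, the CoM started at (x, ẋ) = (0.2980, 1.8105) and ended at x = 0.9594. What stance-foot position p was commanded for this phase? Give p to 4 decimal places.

p = 0.1767

ωT = 3.6046·0.279 = 1.005683; cosh(ωT) = 1.549785, sinh(ωT) = 1.183990
x(T) = p + (x₀−p)·cosh(ωT) + (ẋ₀/ω)·sinh(ωT) ⇒ p·(1 − cosh) = x(T) − x₀·cosh − (ẋ₀/ω)·sinh
numerator   = 0.9594 − (0.2980)·1.549785 − (1.8105/3.6046)·1.183990 = -0.097124
denominator = 1 − 1.549785 = -0.549785
p = -0.097124 / -0.549785 = 0.1767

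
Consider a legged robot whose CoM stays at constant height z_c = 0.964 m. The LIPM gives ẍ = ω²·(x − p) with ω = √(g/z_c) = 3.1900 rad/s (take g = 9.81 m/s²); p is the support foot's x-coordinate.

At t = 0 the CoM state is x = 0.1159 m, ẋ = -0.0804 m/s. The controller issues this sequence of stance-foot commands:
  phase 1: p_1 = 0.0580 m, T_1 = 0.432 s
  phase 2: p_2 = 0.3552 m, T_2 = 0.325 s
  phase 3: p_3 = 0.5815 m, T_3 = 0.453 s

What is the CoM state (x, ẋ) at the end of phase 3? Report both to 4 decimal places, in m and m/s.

x = -0.9385, ẋ = -4.6051

phase 1: p=0.0580, T=0.432, ωT=1.378080, cosh=2.109670, sinh=1.857608; start (x,ẋ)=(0.115900, -0.080400) → end (x,ẋ)=(0.133331, 0.173485)
phase 2: p=0.3552, T=0.325, ωT=1.036750, cosh=1.587321, sinh=1.232716; start (x,ẋ)=(0.133331, 0.173485) → end (x,ẋ)=(0.070063, -0.597093)
phase 3: p=0.5815, T=0.453, ωT=1.445070, cosh=2.238939, sinh=2.003210; start (x,ẋ)=(0.070063, -0.597093) → end (x,ẋ)=(-0.938531, -4.605062)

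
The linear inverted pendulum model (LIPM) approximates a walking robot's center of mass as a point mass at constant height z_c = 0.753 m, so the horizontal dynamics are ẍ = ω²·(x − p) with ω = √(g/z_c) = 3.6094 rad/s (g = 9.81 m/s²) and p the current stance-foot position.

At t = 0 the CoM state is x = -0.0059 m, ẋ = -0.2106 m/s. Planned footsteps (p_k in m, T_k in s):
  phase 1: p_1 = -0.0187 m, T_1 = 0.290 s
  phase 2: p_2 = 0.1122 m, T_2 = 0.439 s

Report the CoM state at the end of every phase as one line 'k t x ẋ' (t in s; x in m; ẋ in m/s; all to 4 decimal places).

phase 1: p=-0.0187, T=0.290, ωT=1.046726, cosh=1.599698, sinh=1.248613; start (x,ẋ)=(-0.005900, -0.210600) → end (x,ẋ)=(-0.071077, -0.279210)
phase 2: p=0.1122, T=0.439, ωT=1.584527, cosh=2.541013, sinh=2.335969; start (x,ẋ)=(-0.071077, -0.279210) → end (x,ẋ)=(-0.534213, -2.254771)

1 0.2900 -0.0711 -0.2792
2 0.7290 -0.5342 -2.2548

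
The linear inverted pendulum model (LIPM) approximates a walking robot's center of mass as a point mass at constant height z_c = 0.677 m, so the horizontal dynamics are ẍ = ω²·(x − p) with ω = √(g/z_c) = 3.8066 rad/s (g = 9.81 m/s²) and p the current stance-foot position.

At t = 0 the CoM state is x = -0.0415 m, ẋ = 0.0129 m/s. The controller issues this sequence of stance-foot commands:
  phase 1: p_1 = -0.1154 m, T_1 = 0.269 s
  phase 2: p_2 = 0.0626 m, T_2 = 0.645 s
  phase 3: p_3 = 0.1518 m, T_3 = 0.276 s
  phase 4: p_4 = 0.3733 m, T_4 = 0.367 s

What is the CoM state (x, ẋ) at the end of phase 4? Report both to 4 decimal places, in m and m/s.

phase 1: p=-0.1154, T=0.269, ωT=1.023975, cosh=1.571703, sinh=1.212538; start (x,ẋ)=(-0.041500, 0.012900) → end (x,ẋ)=(0.004858, 0.361371)
phase 2: p=0.0626, T=0.645, ωT=2.455257, cosh=5.867634, sinh=5.781793; start (x,ẋ)=(0.004858, 0.361371) → end (x,ẋ)=(0.272673, 0.849552)
phase 3: p=0.1518, T=0.276, ωT=1.050622, cosh=1.604574, sinh=1.254854; start (x,ẋ)=(0.272673, 0.849552) → end (x,ẋ)=(0.625806, 1.940546)
phase 4: p=0.3733, T=0.367, ωT=1.397022, cosh=2.145237, sinh=1.897905; start (x,ẋ)=(0.625806, 1.940546) → end (x,ẋ)=(1.882508, 5.987179)

x = 1.8825, ẋ = 5.9872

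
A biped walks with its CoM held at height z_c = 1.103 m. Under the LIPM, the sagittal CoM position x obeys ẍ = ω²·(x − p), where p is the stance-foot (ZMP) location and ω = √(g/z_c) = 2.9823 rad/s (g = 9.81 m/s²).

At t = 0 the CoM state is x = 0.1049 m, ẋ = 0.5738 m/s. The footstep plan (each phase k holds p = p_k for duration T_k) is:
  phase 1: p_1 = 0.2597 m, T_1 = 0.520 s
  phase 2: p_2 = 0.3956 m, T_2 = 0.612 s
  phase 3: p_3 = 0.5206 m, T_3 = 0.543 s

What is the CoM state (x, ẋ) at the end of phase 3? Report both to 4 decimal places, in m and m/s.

x = 0.8378, ẋ = 1.0397

phase 1: p=0.2597, T=0.520, ωT=1.550796, cosh=2.463651, sinh=2.251571; start (x,ẋ)=(0.104900, 0.573800) → end (x,ẋ)=(0.311533, 0.374182)
phase 2: p=0.3956, T=0.612, ωT=1.825168, cosh=3.182513, sinh=3.021322; start (x,ẋ)=(0.311533, 0.374182) → end (x,ẋ)=(0.507135, 0.433358)
phase 3: p=0.5206, T=0.543, ωT=1.619389, cosh=2.624011, sinh=2.425992; start (x,ẋ)=(0.507135, 0.433358) → end (x,ẋ)=(0.837789, 1.039717)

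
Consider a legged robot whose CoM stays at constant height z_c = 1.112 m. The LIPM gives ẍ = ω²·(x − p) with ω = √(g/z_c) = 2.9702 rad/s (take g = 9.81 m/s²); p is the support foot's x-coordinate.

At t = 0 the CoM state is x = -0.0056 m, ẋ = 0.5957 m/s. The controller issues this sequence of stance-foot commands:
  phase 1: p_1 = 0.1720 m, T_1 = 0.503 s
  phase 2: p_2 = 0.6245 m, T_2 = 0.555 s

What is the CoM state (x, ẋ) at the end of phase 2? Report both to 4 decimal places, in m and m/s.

phase 1: p=0.1720, T=0.503, ωT=1.494011, cosh=2.339699, sinh=2.115228; start (x,ẋ)=(-0.005600, 0.595700) → end (x,ẋ)=(0.180697, 0.277960)
phase 2: p=0.6245, T=0.555, ωT=1.648461, cosh=2.695659, sinh=2.503313; start (x,ẋ)=(0.180697, 0.277960) → end (x,ẋ)=(-0.337574, -2.550540)

x = -0.3376, ẋ = -2.5505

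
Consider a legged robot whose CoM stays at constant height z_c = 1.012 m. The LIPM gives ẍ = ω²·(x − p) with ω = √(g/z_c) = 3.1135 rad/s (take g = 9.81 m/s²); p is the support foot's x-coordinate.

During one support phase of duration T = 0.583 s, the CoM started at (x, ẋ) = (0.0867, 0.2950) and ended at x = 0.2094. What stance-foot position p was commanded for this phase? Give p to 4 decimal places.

p = 0.1613

ωT = 3.1135·0.583 = 1.815171; cosh(ωT) = 3.152467, sinh(ωT) = 2.989657
x(T) = p + (x₀−p)·cosh(ωT) + (ẋ₀/ω)·sinh(ωT) ⇒ p·(1 − cosh) = x(T) − x₀·cosh − (ẋ₀/ω)·sinh
numerator   = 0.2094 − (0.0867)·3.152467 − (0.2950/3.1135)·2.989657 = -0.347185
denominator = 1 − 3.152467 = -2.152467
p = -0.347185 / -2.152467 = 0.1613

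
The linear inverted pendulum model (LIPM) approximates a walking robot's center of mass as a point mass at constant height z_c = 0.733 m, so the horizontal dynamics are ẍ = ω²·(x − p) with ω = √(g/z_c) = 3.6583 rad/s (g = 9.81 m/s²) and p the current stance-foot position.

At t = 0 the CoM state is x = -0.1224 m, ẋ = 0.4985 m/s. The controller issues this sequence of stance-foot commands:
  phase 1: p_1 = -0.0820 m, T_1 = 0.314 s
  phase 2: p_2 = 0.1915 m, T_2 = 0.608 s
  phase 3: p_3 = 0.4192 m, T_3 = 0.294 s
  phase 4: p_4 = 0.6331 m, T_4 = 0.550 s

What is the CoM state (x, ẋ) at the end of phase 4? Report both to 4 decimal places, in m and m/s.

phase 1: p=-0.0820, T=0.314, ωT=1.148706, cosh=1.735578, sinh=1.418531; start (x,ẋ)=(-0.122400, 0.498500) → end (x,ẋ)=(0.041180, 0.655533)
phase 2: p=0.1915, T=0.608, ωT=2.224246, cosh=4.677330, sinh=4.569182; start (x,ẋ)=(0.041180, 0.655533) → end (x,ẋ)=(0.307156, 0.553473)
phase 3: p=0.4192, T=0.294, ωT=1.075540, cosh=1.636345, sinh=1.295231; start (x,ẋ)=(0.307156, 0.553473) → end (x,ẋ)=(0.431817, 0.374772)
phase 4: p=0.6331, T=0.550, ωT=2.012065, cosh=3.806229, sinh=3.672516; start (x,ẋ)=(0.431817, 0.374772) → end (x,ẋ)=(0.243197, -1.277809)

x = 0.2432, ẋ = -1.2778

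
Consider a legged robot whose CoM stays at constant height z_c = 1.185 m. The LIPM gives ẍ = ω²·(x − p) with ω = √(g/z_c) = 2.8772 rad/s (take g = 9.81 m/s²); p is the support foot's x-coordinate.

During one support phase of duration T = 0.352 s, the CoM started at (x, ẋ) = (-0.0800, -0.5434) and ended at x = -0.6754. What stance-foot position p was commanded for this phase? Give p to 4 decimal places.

p = 0.5823

ωT = 2.8772·0.352 = 1.012774; cosh(ωT) = 1.558219, sinh(ωT) = 1.195010
x(T) = p + (x₀−p)·cosh(ωT) + (ẋ₀/ω)·sinh(ωT) ⇒ p·(1 − cosh) = x(T) − x₀·cosh − (ẋ₀/ω)·sinh
numerator   = -0.6754 − (-0.0800)·1.558219 − (-0.5434/2.8772)·1.195010 = -0.325048
denominator = 1 − 1.558219 = -0.558219
p = -0.325048 / -0.558219 = 0.5823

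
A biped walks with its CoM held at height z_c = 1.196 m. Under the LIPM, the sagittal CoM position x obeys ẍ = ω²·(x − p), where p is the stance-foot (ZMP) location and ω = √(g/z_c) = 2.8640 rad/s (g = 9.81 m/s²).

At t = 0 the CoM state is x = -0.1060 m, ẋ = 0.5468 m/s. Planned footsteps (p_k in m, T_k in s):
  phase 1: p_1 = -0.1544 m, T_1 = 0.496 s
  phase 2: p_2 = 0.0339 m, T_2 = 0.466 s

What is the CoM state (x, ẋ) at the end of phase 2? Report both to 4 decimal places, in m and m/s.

x = 1.5285, ẋ = 4.4483

phase 1: p=-0.1544, T=0.496, ωT=1.420544, cosh=2.190477, sinh=1.948895; start (x,ẋ)=(-0.106000, 0.546800) → end (x,ẋ)=(0.323706, 1.467904)
phase 2: p=0.0339, T=0.466, ωT=1.334624, cosh=2.030912, sinh=1.767655; start (x,ẋ)=(0.323706, 1.467904) → end (x,ẋ)=(1.528457, 4.448343)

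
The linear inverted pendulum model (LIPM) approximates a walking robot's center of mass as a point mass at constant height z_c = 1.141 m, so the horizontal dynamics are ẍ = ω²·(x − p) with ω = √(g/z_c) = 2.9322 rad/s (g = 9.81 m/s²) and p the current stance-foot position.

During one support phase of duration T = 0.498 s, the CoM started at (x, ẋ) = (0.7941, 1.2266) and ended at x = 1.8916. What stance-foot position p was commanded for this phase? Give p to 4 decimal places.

p = 0.6010

ωT = 2.9322·0.498 = 1.460236; cosh(ωT) = 2.269578, sinh(ωT) = 2.037396
x(T) = p + (x₀−p)·cosh(ωT) + (ẋ₀/ω)·sinh(ωT) ⇒ p·(1 − cosh) = x(T) − x₀·cosh − (ẋ₀/ω)·sinh
numerator   = 1.8916 − (0.7941)·2.269578 − (1.2266/2.9322)·2.037396 = -0.762957
denominator = 1 − 2.269578 = -1.269578
p = -0.762957 / -1.269578 = 0.6010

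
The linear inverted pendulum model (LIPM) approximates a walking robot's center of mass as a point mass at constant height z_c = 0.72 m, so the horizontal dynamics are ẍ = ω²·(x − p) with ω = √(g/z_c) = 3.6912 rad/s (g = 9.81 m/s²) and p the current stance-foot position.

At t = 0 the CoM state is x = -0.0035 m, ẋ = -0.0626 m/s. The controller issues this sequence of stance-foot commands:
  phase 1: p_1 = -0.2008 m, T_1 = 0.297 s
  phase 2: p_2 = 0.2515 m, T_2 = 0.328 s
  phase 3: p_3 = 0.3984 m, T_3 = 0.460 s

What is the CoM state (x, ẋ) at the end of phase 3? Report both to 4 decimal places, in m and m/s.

phase 1: p=-0.2008, T=0.297, ωT=1.096286, cosh=1.663570, sinh=1.329460; start (x,ẋ)=(-0.003500, -0.062600) → end (x,ẋ)=(0.104876, 0.864072)
phase 2: p=0.2515, T=0.328, ωT=1.210714, cosh=1.826932, sinh=1.528947; start (x,ẋ)=(0.104876, 0.864072) → end (x,ẋ)=(0.341538, 0.751104)
phase 3: p=0.3984, T=0.460, ωT=1.697952, cosh=2.822903, sinh=2.639845; start (x,ẋ)=(0.341538, 0.751104) → end (x,ẋ)=(0.775053, 1.566219)

x = 0.7751, ẋ = 1.5662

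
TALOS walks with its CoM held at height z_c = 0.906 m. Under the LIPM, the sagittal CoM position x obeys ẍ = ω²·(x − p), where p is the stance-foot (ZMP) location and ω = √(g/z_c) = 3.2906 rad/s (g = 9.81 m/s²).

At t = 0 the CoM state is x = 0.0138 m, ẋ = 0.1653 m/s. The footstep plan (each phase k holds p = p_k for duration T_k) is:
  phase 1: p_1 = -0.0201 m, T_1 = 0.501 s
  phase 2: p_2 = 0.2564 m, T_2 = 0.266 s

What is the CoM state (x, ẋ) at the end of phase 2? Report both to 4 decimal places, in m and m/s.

x = 0.3913, ẋ = 0.8272

phase 1: p=-0.0201, T=0.501, ωT=1.648591, cosh=2.695984, sinh=2.503663; start (x,ẋ)=(0.013800, 0.165300) → end (x,ẋ)=(0.197063, 0.724933)
phase 2: p=0.2564, T=0.266, ωT=0.875300, cosh=1.408166, sinh=0.991428; start (x,ẋ)=(0.197063, 0.724933) → end (x,ẋ)=(0.391259, 0.827245)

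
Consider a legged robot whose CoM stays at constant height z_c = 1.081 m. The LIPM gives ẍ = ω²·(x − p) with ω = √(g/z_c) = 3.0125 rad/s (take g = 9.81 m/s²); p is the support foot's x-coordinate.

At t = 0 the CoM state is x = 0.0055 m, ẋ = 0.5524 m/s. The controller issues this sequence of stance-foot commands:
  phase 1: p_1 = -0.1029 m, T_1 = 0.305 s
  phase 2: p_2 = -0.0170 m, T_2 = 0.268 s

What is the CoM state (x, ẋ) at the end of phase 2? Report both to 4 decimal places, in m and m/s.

x = 0.6806, ẋ = 2.2572

phase 1: p=-0.1029, T=0.305, ωT=0.918813, cosh=1.452652, sinh=1.053660; start (x,ẋ)=(0.005500, 0.552400) → end (x,ẋ)=(0.247776, 1.146523)
phase 2: p=-0.0170, T=0.268, ωT=0.807350, cosh=1.343999, sinh=0.897960; start (x,ẋ)=(0.247776, 1.146523) → end (x,ẋ)=(0.680613, 2.257174)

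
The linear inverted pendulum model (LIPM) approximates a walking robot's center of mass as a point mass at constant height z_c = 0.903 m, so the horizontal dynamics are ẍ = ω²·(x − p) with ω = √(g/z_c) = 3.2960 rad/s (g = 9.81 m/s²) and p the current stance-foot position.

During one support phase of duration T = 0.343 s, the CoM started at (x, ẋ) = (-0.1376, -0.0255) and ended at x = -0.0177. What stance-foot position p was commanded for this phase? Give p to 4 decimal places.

p = -0.3216

ωT = 3.2960·0.343 = 1.130528; cosh(ωT) = 1.710077, sinh(ωT) = 1.387214
x(T) = p + (x₀−p)·cosh(ωT) + (ẋ₀/ω)·sinh(ωT) ⇒ p·(1 − cosh) = x(T) − x₀·cosh − (ẋ₀/ω)·sinh
numerator   = -0.0177 − (-0.1376)·1.710077 − (-0.0255/3.2960)·1.387214 = 0.228339
denominator = 1 − 1.710077 = -0.710077
p = 0.228339 / -0.710077 = -0.3216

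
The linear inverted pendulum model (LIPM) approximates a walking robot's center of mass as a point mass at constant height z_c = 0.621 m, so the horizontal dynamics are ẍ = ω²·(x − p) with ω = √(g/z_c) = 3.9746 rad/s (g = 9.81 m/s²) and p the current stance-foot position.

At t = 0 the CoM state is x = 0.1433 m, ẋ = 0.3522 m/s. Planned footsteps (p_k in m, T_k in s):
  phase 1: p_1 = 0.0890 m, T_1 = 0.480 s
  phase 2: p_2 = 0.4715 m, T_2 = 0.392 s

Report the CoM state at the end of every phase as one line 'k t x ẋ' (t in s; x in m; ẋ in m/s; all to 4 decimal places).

phase 1: p=0.0890, T=0.480, ωT=1.907808, cosh=3.443354, sinh=3.294948; start (x,ẋ)=(0.143300, 0.352200) → end (x,ẋ)=(0.567948, 1.923868)
phase 2: p=0.4715, T=0.392, ωT=1.558043, cosh=2.480033, sinh=2.269485; start (x,ẋ)=(0.567948, 1.923868) → end (x,ẋ)=(1.809218, 5.641248)

1 0.4800 0.5679 1.9239
2 0.8720 1.8092 5.6412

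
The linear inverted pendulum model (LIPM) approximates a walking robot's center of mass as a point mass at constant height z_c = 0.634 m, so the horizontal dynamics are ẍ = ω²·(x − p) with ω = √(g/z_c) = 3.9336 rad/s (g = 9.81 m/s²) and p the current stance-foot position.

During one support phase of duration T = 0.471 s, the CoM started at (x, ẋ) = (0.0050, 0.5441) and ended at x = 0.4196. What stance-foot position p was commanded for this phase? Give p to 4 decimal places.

ωT = 3.9336·0.471 = 1.852726; cosh(ωT) = 3.266993, sinh(ωT) = 3.110184
x(T) = p + (x₀−p)·cosh(ωT) + (ẋ₀/ω)·sinh(ωT) ⇒ p·(1 − cosh) = x(T) − x₀·cosh − (ẋ₀/ω)·sinh
numerator   = 0.4196 − (0.0050)·3.266993 − (0.5441/3.9336)·3.110184 = -0.026939
denominator = 1 − 3.266993 = -2.266993
p = -0.026939 / -2.266993 = 0.0119

p = 0.0119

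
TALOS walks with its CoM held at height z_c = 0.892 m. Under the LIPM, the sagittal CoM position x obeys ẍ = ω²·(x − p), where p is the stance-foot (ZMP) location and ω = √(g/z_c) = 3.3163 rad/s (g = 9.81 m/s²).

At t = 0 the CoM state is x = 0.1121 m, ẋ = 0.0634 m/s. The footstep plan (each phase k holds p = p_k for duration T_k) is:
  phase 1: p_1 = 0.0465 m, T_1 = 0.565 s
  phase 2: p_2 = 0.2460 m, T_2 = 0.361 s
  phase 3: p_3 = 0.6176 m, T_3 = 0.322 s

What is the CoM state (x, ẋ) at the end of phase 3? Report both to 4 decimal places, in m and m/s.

phase 1: p=0.0465, T=0.565, ωT=1.873709, cosh=3.332981, sinh=3.179428; start (x,ẋ)=(0.112100, 0.063400) → end (x,ẋ)=(0.325927, 0.902993)
phase 2: p=0.2460, T=0.361, ωT=1.197184, cosh=1.806413, sinh=1.504369; start (x,ẋ)=(0.325927, 0.902993) → end (x,ẋ)=(0.800005, 2.029929)
phase 3: p=0.6176, T=0.322, ωT=1.067849, cosh=1.626431, sinh=1.282683; start (x,ẋ)=(0.800005, 2.029929) → end (x,ẋ)=(1.699407, 4.077445)

x = 1.6994, ẋ = 4.0774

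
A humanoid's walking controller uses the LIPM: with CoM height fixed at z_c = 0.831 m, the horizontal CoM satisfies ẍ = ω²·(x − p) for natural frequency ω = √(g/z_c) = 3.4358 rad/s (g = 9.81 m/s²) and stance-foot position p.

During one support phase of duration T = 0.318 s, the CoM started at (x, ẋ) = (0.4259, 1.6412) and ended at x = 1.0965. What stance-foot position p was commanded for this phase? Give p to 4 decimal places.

p = 0.3675

ωT = 3.4358·0.318 = 1.092584; cosh(ωT) = 1.658660, sinh(ωT) = 1.323311
x(T) = p + (x₀−p)·cosh(ωT) + (ẋ₀/ω)·sinh(ωT) ⇒ p·(1 − cosh) = x(T) − x₀·cosh − (ẋ₀/ω)·sinh
numerator   = 1.0965 − (0.4259)·1.658660 − (1.6412/3.4358)·1.323311 = -0.242037
denominator = 1 − 1.658660 = -0.658660
p = -0.242037 / -0.658660 = 0.3675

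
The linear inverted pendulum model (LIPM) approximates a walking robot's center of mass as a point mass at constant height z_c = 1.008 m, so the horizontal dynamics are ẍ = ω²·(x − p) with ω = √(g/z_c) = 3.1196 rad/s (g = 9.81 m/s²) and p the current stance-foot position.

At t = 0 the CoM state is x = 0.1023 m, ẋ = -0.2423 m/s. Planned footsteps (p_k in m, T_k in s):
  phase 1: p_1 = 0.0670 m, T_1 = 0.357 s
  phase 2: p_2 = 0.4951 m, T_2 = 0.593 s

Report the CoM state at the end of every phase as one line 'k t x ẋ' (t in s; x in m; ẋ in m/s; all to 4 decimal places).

1 0.3570 0.0210 -0.2591
2 0.9500 -1.3072 -5.4305

phase 1: p=0.0670, T=0.357, ωT=1.113697, cosh=1.686970, sinh=1.358628; start (x,ẋ)=(0.102300, -0.242300) → end (x,ẋ)=(0.021025, -0.259138)
phase 2: p=0.4951, T=0.593, ωT=1.849923, cosh=3.258289, sinh=3.101040; start (x,ẋ)=(0.021025, -0.259138) → end (x,ẋ)=(-1.307169, -5.430549)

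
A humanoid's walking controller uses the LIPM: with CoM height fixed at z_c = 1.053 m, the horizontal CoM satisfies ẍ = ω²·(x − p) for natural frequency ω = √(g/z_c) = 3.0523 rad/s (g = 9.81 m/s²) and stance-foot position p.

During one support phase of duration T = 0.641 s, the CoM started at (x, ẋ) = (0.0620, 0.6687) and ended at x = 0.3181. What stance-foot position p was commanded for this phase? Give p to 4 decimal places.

ωT = 3.0523·0.641 = 1.956524; cosh(ωT) = 3.608022, sinh(ωT) = 3.466673
x(T) = p + (x₀−p)·cosh(ωT) + (ẋ₀/ω)·sinh(ωT) ⇒ p·(1 − cosh) = x(T) − x₀·cosh − (ẋ₀/ω)·sinh
numerator   = 0.3181 − (0.0620)·3.608022 − (0.6687/3.0523)·3.466673 = -0.665078
denominator = 1 − 3.608022 = -2.608022
p = -0.665078 / -2.608022 = 0.2550

p = 0.2550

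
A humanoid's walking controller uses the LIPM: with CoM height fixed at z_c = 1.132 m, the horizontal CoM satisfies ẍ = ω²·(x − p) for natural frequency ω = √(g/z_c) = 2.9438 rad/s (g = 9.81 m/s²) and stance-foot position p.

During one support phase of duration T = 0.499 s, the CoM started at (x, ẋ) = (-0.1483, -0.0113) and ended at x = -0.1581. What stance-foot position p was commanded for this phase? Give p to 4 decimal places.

p = -0.1468

ωT = 2.9438·0.499 = 1.468956; cosh(ωT) = 2.287432, sinh(ωT) = 2.057266
x(T) = p + (x₀−p)·cosh(ωT) + (ẋ₀/ω)·sinh(ωT) ⇒ p·(1 − cosh) = x(T) − x₀·cosh − (ẋ₀/ω)·sinh
numerator   = -0.1581 − (-0.1483)·2.287432 − (-0.0113/2.9438)·2.057266 = 0.189023
denominator = 1 − 2.287432 = -1.287432
p = 0.189023 / -1.287432 = -0.1468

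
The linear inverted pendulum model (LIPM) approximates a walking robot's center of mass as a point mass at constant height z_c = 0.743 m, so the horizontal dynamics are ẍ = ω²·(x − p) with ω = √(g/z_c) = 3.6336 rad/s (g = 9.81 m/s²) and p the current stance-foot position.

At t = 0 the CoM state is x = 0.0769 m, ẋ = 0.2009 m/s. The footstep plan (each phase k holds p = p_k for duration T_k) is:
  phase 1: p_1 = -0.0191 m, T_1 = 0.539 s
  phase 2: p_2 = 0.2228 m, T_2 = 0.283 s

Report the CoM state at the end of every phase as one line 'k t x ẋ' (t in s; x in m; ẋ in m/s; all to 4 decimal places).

1 0.5390 0.5200 1.9380
2 0.8220 1.3418 4.3730

phase 1: p=-0.0191, T=0.539, ωT=1.958510, cosh=3.614914, sinh=3.473846; start (x,ẋ)=(0.076900, 0.200900) → end (x,ẋ)=(0.519999, 1.938003)
phase 2: p=0.2228, T=0.283, ωT=1.028309, cosh=1.576972, sinh=1.219361; start (x,ẋ)=(0.519999, 1.938003) → end (x,ẋ)=(1.341828, 4.372966)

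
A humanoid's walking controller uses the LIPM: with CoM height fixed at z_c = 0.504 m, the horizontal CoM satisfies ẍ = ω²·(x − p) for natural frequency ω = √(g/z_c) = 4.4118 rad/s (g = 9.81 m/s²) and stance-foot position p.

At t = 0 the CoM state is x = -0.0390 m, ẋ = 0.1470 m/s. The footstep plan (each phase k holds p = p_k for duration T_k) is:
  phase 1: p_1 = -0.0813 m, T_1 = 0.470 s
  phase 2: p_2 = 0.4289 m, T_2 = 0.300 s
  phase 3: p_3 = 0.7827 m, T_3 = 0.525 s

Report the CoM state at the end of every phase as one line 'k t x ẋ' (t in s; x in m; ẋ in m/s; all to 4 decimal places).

1 0.4700 0.2200 1.3241
2 0.7700 0.5325 1.0547
3 1.2950 0.7019 -0.1436

phase 1: p=-0.0813, T=0.470, ωT=2.073546, cosh=4.039357, sinh=3.913618; start (x,ẋ)=(-0.039000, 0.147000) → end (x,ẋ)=(0.219965, 1.324141)
phase 2: p=0.4289, T=0.300, ωT=1.323540, cosh=2.011444, sinh=1.745253; start (x,ẋ)=(0.219965, 1.324141) → end (x,ẋ)=(0.532454, 1.054702)
phase 3: p=0.7827, T=0.525, ωT=2.316195, cosh=5.117839, sinh=5.019191; start (x,ẋ)=(0.532454, 1.054702) → end (x,ẋ)=(0.701887, -0.143577)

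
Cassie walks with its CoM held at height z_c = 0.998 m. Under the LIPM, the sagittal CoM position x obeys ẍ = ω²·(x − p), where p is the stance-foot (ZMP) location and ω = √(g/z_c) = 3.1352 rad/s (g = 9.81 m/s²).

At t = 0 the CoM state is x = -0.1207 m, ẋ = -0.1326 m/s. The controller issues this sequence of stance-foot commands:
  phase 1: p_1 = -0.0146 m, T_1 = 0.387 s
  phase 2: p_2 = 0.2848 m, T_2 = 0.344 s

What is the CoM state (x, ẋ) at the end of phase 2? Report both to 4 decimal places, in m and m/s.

x = -0.9435, ẋ = -3.5116

phase 1: p=-0.0146, T=0.387, ωT=1.213322, cosh=1.830926, sinh=1.533718; start (x,ẋ)=(-0.120700, -0.132600) → end (x,ẋ)=(-0.273728, -0.752964)
phase 2: p=0.2848, T=0.344, ωT=1.078509, cosh=1.640197, sinh=1.300095; start (x,ẋ)=(-0.273728, -0.752964) → end (x,ẋ)=(-0.943533, -3.511603)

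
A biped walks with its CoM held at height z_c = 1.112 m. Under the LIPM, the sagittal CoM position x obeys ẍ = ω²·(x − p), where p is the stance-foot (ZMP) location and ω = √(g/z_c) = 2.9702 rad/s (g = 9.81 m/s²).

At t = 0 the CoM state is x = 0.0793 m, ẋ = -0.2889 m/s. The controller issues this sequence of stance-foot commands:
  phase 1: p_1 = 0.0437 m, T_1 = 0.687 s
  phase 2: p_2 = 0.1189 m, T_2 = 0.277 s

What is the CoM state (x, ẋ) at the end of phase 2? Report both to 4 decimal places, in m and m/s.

phase 1: p=0.0437, T=0.687, ωT=2.040527, cosh=3.912313, sinh=3.782353; start (x,ẋ)=(0.079300, -0.288900) → end (x,ẋ)=(-0.184917, -0.730325)
phase 2: p=0.1189, T=0.277, ωT=0.822745, cosh=1.357983, sinh=0.918759; start (x,ẋ)=(-0.184917, -0.730325) → end (x,ẋ)=(-0.519586, -1.820853)

x = -0.5196, ẋ = -1.8209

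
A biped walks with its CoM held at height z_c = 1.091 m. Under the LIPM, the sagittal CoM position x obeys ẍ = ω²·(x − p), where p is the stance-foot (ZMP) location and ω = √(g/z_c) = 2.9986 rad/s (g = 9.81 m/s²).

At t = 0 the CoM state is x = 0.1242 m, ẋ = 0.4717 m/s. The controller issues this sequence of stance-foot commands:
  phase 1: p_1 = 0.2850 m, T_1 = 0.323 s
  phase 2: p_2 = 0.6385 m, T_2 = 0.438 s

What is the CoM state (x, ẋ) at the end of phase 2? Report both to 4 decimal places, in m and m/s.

phase 1: p=0.2850, T=0.323, ωT=0.968548, cosh=1.506875, sinh=1.127241; start (x,ẋ)=(0.124200, 0.471700) → end (x,ẋ)=(0.220017, 0.167266)
phase 2: p=0.6385, T=0.438, ωT=1.313387, cosh=1.993827, sinh=1.724920; start (x,ẋ)=(0.220017, 0.167266) → end (x,ẋ)=(-0.099664, -1.831039)

x = -0.0997, ẋ = -1.8310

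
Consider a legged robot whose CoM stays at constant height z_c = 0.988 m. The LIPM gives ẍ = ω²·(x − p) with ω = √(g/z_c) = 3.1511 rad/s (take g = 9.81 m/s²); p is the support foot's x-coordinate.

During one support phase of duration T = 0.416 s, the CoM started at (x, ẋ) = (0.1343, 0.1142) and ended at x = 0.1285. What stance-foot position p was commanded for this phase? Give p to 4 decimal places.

ωT = 3.1511·0.416 = 1.310858; cosh(ωT) = 1.989471, sinh(ωT) = 1.719882
x(T) = p + (x₀−p)·cosh(ωT) + (ẋ₀/ω)·sinh(ωT) ⇒ p·(1 − cosh) = x(T) − x₀·cosh − (ẋ₀/ω)·sinh
numerator   = 0.1285 − (0.1343)·1.989471 − (0.1142/3.1511)·1.719882 = -0.201017
denominator = 1 − 1.989471 = -0.989471
p = -0.201017 / -0.989471 = 0.2032

p = 0.2032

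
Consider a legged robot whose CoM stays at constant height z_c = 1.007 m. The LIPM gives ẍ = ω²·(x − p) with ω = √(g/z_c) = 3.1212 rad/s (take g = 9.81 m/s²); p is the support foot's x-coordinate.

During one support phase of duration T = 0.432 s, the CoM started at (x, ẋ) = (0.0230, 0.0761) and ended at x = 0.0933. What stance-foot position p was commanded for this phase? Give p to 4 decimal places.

ωT = 3.1212·0.432 = 1.348358; cosh(ωT) = 2.055382, sinh(ωT) = 1.795716
x(T) = p + (x₀−p)·cosh(ωT) + (ẋ₀/ω)·sinh(ωT) ⇒ p·(1 − cosh) = x(T) − x₀·cosh − (ẋ₀/ω)·sinh
numerator   = 0.0933 − (0.0230)·2.055382 − (0.0761/3.1212)·1.795716 = 0.002244
denominator = 1 − 2.055382 = -1.055382
p = 0.002244 / -1.055382 = -0.0021

p = -0.0021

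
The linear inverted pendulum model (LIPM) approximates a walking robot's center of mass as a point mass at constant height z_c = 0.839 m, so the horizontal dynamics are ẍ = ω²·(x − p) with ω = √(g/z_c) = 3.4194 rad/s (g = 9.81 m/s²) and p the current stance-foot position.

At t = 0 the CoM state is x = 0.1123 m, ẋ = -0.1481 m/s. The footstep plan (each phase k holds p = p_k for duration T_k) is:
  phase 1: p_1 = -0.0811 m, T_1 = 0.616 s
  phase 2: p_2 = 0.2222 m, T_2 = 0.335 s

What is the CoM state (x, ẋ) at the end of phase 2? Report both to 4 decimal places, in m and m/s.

phase 1: p=-0.0811, T=0.616, ωT=2.106350, cosh=4.169937, sinh=4.048256; start (x,ẋ)=(0.112300, -0.148100) → end (x,ẋ)=(0.550029, 2.059592)
phase 2: p=0.2222, T=0.335, ωT=1.145499, cosh=1.731037, sinh=1.412972; start (x,ẋ)=(0.550029, 2.059592) → end (x,ẋ)=(1.640754, 5.149144)

x = 1.6408, ẋ = 5.1491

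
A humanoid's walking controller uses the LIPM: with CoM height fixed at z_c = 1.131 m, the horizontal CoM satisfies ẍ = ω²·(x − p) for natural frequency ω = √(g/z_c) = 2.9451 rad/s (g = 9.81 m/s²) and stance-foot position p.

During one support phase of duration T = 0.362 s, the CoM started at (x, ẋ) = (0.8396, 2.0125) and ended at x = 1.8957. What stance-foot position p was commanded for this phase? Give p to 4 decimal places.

p = 0.5488

ωT = 2.9451·0.362 = 1.066126; cosh(ωT) = 1.624224, sinh(ωT) = 1.279884
x(T) = p + (x₀−p)·cosh(ωT) + (ẋ₀/ω)·sinh(ωT) ⇒ p·(1 − cosh) = x(T) − x₀·cosh − (ẋ₀/ω)·sinh
numerator   = 1.8957 − (0.8396)·1.624224 − (2.0125/2.9451)·1.279884 = -0.342592
denominator = 1 − 1.624224 = -0.624224
p = -0.342592 / -0.624224 = 0.5488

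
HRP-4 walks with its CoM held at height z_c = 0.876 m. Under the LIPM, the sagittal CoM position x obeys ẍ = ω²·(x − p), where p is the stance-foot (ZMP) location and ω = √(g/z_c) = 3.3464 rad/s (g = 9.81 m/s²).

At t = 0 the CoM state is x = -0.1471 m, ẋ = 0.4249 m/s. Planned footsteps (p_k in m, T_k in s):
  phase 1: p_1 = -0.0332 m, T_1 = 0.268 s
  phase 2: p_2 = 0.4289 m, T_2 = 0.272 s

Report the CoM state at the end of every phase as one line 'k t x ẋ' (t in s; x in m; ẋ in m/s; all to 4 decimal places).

1 0.2680 -0.0663 0.2180
2 0.5400 -0.2182 -1.4107

phase 1: p=-0.0332, T=0.268, ωT=0.896835, cosh=1.429845, sinh=1.021986; start (x,ẋ)=(-0.147100, 0.424900) → end (x,ẋ)=(-0.066295, 0.218006)
phase 2: p=0.4289, T=0.272, ωT=0.910221, cosh=1.443653, sinh=1.041218; start (x,ẋ)=(-0.066295, 0.218006) → end (x,ẋ)=(-0.218159, -1.410700)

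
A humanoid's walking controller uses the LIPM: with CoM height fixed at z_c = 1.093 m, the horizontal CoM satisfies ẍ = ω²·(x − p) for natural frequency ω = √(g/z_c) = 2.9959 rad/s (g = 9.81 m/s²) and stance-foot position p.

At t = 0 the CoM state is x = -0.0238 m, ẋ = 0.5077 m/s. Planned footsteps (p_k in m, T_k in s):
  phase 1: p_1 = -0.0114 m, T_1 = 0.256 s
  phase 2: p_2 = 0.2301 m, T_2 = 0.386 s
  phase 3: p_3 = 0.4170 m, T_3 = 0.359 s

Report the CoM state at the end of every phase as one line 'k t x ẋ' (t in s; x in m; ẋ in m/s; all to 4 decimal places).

1 0.2560 0.1155 0.6331
2 0.6420 0.3325 0.6140
3 1.0010 0.5442 0.6768

phase 1: p=-0.0114, T=0.256, ωT=0.766950, cosh=1.308809, sinh=0.844381; start (x,ẋ)=(-0.023800, 0.507700) → end (x,ẋ)=(0.115464, 0.633114)
phase 2: p=0.2301, T=0.386, ωT=1.156417, cosh=1.746568, sinh=1.431957; start (x,ẋ)=(0.115464, 0.633114) → end (x,ẋ)=(0.332491, 0.613988)
phase 3: p=0.4170, T=0.359, ωT=1.075528, cosh=1.636329, sinh=1.295212; start (x,ẋ)=(0.332491, 0.613988) → end (x,ẋ)=(0.544160, 0.676763)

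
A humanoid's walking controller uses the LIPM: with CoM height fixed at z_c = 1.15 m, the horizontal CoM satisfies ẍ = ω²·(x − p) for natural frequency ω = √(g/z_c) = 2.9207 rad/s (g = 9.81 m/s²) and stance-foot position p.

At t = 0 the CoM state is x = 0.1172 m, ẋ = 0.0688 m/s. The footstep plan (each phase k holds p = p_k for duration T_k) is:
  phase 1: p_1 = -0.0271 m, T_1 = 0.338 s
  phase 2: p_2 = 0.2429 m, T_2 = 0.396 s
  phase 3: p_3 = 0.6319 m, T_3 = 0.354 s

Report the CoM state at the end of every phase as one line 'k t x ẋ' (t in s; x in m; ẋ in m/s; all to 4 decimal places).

phase 1: p=-0.0271, T=0.338, ωT=0.987197, cosh=1.528160, sinh=1.155540; start (x,ẋ)=(0.117200, 0.068800) → end (x,ẋ)=(0.220633, 0.592148)
phase 2: p=0.2429, T=0.396, ωT=1.156597, cosh=1.746826, sinh=1.432271; start (x,ẋ)=(0.220633, 0.592148) → end (x,ẋ)=(0.494385, 0.941233)
phase 3: p=0.6319, T=0.354, ωT=1.033928, cosh=1.583848, sinh=1.228241; start (x,ẋ)=(0.494385, 0.941233) → end (x,ẋ)=(0.809914, 0.997461)

1 0.3380 0.2206 0.5921
2 0.7340 0.4944 0.9412
3 1.0880 0.8099 0.9975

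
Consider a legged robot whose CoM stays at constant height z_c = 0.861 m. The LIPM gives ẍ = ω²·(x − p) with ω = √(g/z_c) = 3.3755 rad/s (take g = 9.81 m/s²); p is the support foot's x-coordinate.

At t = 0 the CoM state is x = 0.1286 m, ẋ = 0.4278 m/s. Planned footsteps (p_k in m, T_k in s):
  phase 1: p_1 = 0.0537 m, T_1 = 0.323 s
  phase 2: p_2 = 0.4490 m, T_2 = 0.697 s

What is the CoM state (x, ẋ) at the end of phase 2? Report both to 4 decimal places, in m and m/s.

phase 1: p=0.0537, T=0.323, ωT=1.090287, cosh=1.655623, sinh=1.319503; start (x,ẋ)=(0.128600, 0.427800) → end (x,ẋ)=(0.344936, 1.041879)
phase 2: p=0.4490, T=0.697, ωT=2.352723, cosh=5.304638, sinh=5.209528; start (x,ẋ)=(0.344936, 1.041879) → end (x,ẋ)=(1.504945, 3.696845)

x = 1.5049, ẋ = 3.6968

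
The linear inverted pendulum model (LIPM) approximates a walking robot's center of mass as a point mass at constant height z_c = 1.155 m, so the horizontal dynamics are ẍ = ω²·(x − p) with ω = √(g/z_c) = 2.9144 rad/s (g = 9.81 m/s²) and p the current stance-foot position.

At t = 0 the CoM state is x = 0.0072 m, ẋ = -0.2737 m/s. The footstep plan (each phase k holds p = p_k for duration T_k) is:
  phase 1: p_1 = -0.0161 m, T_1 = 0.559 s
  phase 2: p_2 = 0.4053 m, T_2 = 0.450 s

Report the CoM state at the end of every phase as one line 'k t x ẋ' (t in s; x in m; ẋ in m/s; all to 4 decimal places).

phase 1: p=-0.0161, T=0.559, ωT=1.629150, cosh=2.647816, sinh=2.451720; start (x,ẋ)=(0.007200, -0.273700) → end (x,ẋ)=(-0.184654, -0.558222)
phase 2: p=0.4053, T=0.450, ωT=1.311480, cosh=1.990542, sinh=1.721121; start (x,ẋ)=(-0.184654, -0.558222) → end (x,ẋ)=(-1.098691, -4.070395)

1 0.5590 -0.1847 -0.5582
2 1.0090 -1.0987 -4.0704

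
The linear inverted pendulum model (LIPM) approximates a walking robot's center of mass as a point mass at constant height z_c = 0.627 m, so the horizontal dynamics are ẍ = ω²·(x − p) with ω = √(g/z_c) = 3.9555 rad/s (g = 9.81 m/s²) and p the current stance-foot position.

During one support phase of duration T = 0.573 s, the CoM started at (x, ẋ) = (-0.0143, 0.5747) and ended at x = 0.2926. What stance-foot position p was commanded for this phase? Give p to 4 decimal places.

ωT = 3.9555·0.573 = 2.266501; cosh(ωT) = 4.874635, sinh(ωT) = 4.770961
x(T) = p + (x₀−p)·cosh(ωT) + (ẋ₀/ω)·sinh(ωT) ⇒ p·(1 − cosh) = x(T) − x₀·cosh − (ẋ₀/ω)·sinh
numerator   = 0.2926 − (-0.0143)·4.874635 − (0.5747/3.9555)·4.770961 = -0.330872
denominator = 1 − 4.874635 = -3.874635
p = -0.330872 / -3.874635 = 0.0854

p = 0.0854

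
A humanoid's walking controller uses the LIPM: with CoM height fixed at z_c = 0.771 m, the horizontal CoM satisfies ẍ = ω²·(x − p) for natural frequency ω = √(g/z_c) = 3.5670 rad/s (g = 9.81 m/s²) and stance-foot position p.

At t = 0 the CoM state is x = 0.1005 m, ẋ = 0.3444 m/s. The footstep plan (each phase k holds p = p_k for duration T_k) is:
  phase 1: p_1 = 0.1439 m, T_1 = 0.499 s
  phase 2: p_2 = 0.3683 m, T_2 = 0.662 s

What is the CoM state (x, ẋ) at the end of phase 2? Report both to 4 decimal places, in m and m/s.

x = 0.8379, ẋ = 1.7584

phase 1: p=0.1439, T=0.499, ωT=1.779933, cosh=3.049054, sinh=2.880405; start (x,ẋ)=(0.100500, 0.344400) → end (x,ẋ)=(0.289679, 0.604185)
phase 2: p=0.3683, T=0.662, ωT=2.361354, cosh=5.349797, sinh=5.255504; start (x,ẋ)=(0.289679, 0.604185) → end (x,ẋ)=(0.837881, 1.758410)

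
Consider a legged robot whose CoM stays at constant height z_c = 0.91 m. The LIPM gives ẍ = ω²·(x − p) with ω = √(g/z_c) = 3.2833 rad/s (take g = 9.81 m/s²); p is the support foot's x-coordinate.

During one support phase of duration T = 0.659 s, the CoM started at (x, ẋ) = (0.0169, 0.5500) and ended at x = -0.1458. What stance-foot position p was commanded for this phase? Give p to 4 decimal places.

p = 0.2756

ωT = 3.2833·0.659 = 2.163695; cosh(ωT) = 4.409067, sinh(ωT) = 4.294167
x(T) = p + (x₀−p)·cosh(ωT) + (ẋ₀/ω)·sinh(ωT) ⇒ p·(1 − cosh) = x(T) − x₀·cosh − (ẋ₀/ω)·sinh
numerator   = -0.1458 − (0.0169)·4.409067 − (0.5500/3.2833)·4.294167 = -0.939648
denominator = 1 − 4.409067 = -3.409067
p = -0.939648 / -3.409067 = 0.2756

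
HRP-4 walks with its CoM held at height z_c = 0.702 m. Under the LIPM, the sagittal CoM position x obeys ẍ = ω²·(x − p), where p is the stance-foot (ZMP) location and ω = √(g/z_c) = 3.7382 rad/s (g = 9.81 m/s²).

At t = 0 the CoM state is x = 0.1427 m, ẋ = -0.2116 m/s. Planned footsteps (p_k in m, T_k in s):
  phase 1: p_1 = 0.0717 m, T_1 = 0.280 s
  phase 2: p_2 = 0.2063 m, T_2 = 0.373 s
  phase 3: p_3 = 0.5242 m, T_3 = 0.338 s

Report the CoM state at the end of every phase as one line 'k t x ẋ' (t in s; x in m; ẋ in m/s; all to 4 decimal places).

1 0.2800 0.1146 -0.0071
2 0.6530 0.0065 -0.6638
3 0.9910 -0.7538 -4.4181

phase 1: p=0.0717, T=0.280, ωT=1.046696, cosh=1.599660, sinh=1.248565; start (x,ẋ)=(0.142700, -0.211600) → end (x,ẋ)=(0.114601, -0.007104)
phase 2: p=0.2063, T=0.373, ωT=1.394349, cosh=2.140171, sinh=1.892176; start (x,ẋ)=(0.114601, -0.007104) → end (x,ẋ)=(0.006453, -0.663820)
phase 3: p=0.5242, T=0.338, ωT=1.263512, cosh=1.910241, sinh=1.627582; start (x,ẋ)=(0.006453, -0.663820) → end (x,ẋ)=(-0.753843, -4.418146)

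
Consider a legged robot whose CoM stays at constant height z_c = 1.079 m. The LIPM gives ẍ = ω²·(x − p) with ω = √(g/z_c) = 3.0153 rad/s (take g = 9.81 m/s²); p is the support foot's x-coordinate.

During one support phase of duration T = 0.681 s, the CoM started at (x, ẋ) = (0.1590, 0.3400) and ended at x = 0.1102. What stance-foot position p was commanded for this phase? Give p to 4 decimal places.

p = 0.3214

ωT = 3.0153·0.681 = 2.053419; cosh(ωT) = 3.961401, sinh(ωT) = 3.833106
x(T) = p + (x₀−p)·cosh(ωT) + (ẋ₀/ω)·sinh(ωT) ⇒ p·(1 − cosh) = x(T) − x₀·cosh − (ẋ₀/ω)·sinh
numerator   = 0.1102 − (0.1590)·3.961401 − (0.3400/3.0153)·3.833106 = -0.951877
denominator = 1 − 3.961401 = -2.961401
p = -0.951877 / -2.961401 = 0.3214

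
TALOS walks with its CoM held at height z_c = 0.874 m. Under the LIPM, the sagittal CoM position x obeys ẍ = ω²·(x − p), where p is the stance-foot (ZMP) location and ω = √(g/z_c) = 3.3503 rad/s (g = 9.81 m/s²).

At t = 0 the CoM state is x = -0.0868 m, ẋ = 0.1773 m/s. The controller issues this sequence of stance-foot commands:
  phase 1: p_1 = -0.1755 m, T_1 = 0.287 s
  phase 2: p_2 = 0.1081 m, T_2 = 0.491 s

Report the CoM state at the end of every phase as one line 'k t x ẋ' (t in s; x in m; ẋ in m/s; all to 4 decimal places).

phase 1: p=-0.1755, T=0.287, ωT=0.961536, cosh=1.499008, sinh=1.116703; start (x,ẋ)=(-0.086800, 0.177300) → end (x,ẋ)=(0.016559, 0.597627)
phase 2: p=0.1081, T=0.491, ωT=1.644997, cosh=2.687005, sinh=2.493991; start (x,ẋ)=(0.016559, 0.597627) → end (x,ẋ)=(0.307006, 0.840941)

1 0.2870 0.0166 0.5976
2 0.7780 0.3070 0.8409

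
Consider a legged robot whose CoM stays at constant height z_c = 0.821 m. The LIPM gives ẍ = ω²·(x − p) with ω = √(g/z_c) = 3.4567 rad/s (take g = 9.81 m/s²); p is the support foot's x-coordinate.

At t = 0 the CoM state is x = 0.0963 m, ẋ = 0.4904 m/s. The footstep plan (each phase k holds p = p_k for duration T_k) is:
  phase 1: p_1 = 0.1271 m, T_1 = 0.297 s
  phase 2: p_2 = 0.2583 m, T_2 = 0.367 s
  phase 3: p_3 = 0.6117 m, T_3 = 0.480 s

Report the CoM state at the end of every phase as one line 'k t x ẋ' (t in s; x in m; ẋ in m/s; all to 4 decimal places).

1 0.2970 0.2512 0.6428
2 0.6640 0.5492 1.1931
3 1.1440 1.3156 2.7013

phase 1: p=0.1271, T=0.297, ωT=1.026640, cosh=1.574939, sinh=1.216731; start (x,ẋ)=(0.096300, 0.490400) → end (x,ẋ)=(0.251209, 0.642809)
phase 2: p=0.2583, T=0.367, ωT=1.268609, cosh=1.918563, sinh=1.637340; start (x,ẋ)=(0.251209, 0.642809) → end (x,ẋ)=(0.549175, 1.193135)
phase 3: p=0.6117, T=0.480, ωT=1.659216, cosh=2.722739, sinh=2.532451; start (x,ẋ)=(0.549175, 1.193135) → end (x,ẋ)=(1.315577, 2.701258)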